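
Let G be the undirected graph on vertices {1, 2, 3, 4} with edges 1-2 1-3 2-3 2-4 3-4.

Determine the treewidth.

A width-2 tree decomposition is:
Bags: B1 = {2, 3, 4}  B2 = {1, 2, 3}
Tree: B1–B2
Each bag holds 3 vertices, so the decomposition has width 2, which upper-bounds the treewidth. Conversely, {1, 2, 3} is a clique of size 3, and the vertices of any clique must share a bag in every tree decomposition; so some bag has ≥ 3 vertices and tw(G) ≥ 2. Therefore the treewidth is 2.

2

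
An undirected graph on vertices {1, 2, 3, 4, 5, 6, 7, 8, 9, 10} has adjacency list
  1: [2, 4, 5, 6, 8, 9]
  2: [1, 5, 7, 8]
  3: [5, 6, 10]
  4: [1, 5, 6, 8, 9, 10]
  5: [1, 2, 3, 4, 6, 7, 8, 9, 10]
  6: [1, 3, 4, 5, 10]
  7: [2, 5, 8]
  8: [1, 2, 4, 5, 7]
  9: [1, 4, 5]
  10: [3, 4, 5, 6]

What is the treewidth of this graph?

3

A width-3 tree decomposition is:
Bags: B1 = {1, 4, 5, 8}  B2 = {1, 4, 5, 6}  B3 = {1, 2, 5, 8}  B4 = {4, 5, 6, 10}  B5 = {1, 4, 5, 9}  B6 = {3, 5, 6, 10}  B7 = {2, 5, 7, 8}
Tree: B1–B2, B1–B3, B2–B4, B2–B5, B4–B6, B3–B7
Every bag has size at most 4, so the width is 4 − 1 = 3 and tw(G) ≤ 3. On the other hand G contains the 4-clique {1, 2, 5, 8}. A clique must lie in a single bag of any decomposition, so no decomposition can have width below 3. Therefore the treewidth is 3.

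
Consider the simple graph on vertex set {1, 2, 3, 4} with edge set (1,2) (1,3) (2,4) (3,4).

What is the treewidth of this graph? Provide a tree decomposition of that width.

Treewidth 2.
One optimal decomposition is:
Bags: B1 = {1, 2, 3}  B2 = {2, 3, 4}
Tree: B1–B2

Every bag has size at most 3, so the width is 3 − 1 = 2 and tw(G) ≤ 2. For the lower bound, G contains the cycle 3–1–2–4–3, so G is not a forest; only forests have treewidth ≤ 1, hence tw(G) ≥ 2. Therefore the treewidth is 2.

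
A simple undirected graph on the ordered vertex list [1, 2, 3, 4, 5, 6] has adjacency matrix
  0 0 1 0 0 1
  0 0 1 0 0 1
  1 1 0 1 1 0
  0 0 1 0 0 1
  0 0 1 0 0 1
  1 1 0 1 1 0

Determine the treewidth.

2

A width-2 tree decomposition is:
Bags: B1 = {3, 5, 6}  B2 = {1, 3, 6}  B3 = {2, 3, 6}  B4 = {3, 4, 6}
Tree: B1–B2, B2–B3, B3–B4
Every bag has size at most 3, so the width is 3 − 1 = 2 and tw(G) ≤ 2. Since 6–5–3–1–6 is a cycle in G, G is not acyclic. Forests are exactly the graphs of treewidth ≤ 1, so tw(G) ≥ 2. Therefore the treewidth is 2.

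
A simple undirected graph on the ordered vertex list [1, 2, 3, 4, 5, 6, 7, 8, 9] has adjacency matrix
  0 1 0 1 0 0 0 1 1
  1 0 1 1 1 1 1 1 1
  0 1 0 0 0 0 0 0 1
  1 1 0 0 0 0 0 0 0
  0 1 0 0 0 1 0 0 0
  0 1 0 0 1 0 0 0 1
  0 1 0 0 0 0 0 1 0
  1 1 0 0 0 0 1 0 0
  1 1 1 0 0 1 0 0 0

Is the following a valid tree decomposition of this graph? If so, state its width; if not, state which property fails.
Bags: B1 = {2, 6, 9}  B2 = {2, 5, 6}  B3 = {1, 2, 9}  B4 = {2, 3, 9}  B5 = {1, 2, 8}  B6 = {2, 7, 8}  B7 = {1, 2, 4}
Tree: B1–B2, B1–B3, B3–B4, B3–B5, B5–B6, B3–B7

Every vertex of G appears in some bag (union = {1, 2, 3, 4, 5, 6, 7, 8, 9}); every edge is covered by a bag; and for each vertex v the set of bags containing v is connected in the bag tree. The decomposition is therefore valid. The largest bag has 3 vertices, so the width is 2.

Yes; width 2.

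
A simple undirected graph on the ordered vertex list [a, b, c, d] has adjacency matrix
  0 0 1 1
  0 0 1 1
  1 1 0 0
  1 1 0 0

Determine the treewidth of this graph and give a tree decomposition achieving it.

Treewidth 2.
One optimal decomposition is:
Bags: B1 = {a, b, d}  B2 = {a, b, c}
Tree: B1–B2

Every bag has size at most 3, so the width is 3 − 1 = 2 and tw(G) ≤ 2. Since a–d–b–c–a is a cycle in G, G is not acyclic. Forests are exactly the graphs of treewidth ≤ 1, so tw(G) ≥ 2. The upper and lower bounds meet at 2, so that is the treewidth.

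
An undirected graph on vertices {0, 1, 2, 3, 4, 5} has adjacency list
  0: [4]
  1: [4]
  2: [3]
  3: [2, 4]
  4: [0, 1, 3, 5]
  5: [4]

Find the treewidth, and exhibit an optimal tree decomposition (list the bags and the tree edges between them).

Treewidth 1.
One such decomposition:
Bags: B1 = {4, 5}  B2 = {3, 4}  B3 = {1, 4}  B4 = {0, 4}  B5 = {2, 3}
Tree: B1–B2, B2–B3, B1–B4, B2–B5

The largest bag has 2 vertices, giving width 1; this decomposition certifies tw(G) ≤ 1. G has an edge, so its treewidth is at least 1. Hence tw(G) = 1 exactly.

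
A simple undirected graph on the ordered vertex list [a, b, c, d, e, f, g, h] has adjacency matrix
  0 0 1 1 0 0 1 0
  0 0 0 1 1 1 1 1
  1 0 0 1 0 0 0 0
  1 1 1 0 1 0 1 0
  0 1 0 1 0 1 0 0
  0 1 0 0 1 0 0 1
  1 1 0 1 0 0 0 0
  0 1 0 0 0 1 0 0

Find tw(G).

2

A width-2 tree decomposition is:
Bags: B1 = {b, d, g}  B2 = {a, d, g}  B3 = {b, d, e}  B4 = {b, e, f}  B5 = {a, c, d}  B6 = {b, f, h}
Tree: B1–B2, B1–B3, B3–B4, B2–B5, B4–B6
Each bag holds 3 vertices, so the decomposition has width 2, which upper-bounds the treewidth. On the other hand G contains the 3-clique {a, d, g}. A clique must lie in a single bag of any decomposition, so no decomposition can have width below 2. Hence tw(G) = 2 exactly.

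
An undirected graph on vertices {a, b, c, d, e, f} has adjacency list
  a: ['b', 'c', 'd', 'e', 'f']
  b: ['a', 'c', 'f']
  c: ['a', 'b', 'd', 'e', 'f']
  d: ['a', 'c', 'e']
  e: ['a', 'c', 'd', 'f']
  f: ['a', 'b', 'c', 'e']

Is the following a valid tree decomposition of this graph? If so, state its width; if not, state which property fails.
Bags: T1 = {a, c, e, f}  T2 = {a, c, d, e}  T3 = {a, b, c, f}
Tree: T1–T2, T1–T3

Yes; width 3.

Vertex coverage: the bags together contain {a, b, c, d, e, f}, the full vertex set. Edge coverage: each edge of G has both endpoints in at least one bag. Running intersection: for every vertex, the bags containing it form a connected subtree. All three properties hold, so this is a valid tree decomposition of width max|bag| − 1 = 3, and hence tw(G) ≤ 3.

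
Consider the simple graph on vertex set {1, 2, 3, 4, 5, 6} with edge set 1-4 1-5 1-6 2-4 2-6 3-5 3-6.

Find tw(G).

A width-2 tree decomposition is:
Bags: B1 = {1, 3, 5}  B2 = {1, 3, 6}  B3 = {1, 4, 6}  B4 = {2, 4, 6}
Tree: B1–B2, B2–B3, B3–B4
The largest bag has 3 vertices, giving width 2; this decomposition certifies tw(G) ≤ 2. Since 5–3–6–1–5 is a cycle in G, G is not acyclic. Forests are exactly the graphs of treewidth ≤ 1, so tw(G) ≥ 2. Combining the bounds, tw(G) = 2.

2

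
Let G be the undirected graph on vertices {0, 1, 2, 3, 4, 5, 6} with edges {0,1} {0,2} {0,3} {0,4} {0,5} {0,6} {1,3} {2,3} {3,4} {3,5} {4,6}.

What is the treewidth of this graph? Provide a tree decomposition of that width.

Every bag has size at most 3, so the width is 3 − 1 = 2 and tw(G) ≤ 2. Conversely, {0, 1, 3} is a clique of size 3, and the vertices of any clique must share a bag in every tree decomposition; so some bag has ≥ 3 vertices and tw(G) ≥ 2. The upper and lower bounds meet at 2, so that is the treewidth.

Treewidth 2.
One optimal decomposition is:
Bags: B1 = {0, 3, 5}  B2 = {0, 1, 3}  B3 = {0, 3, 4}  B4 = {0, 2, 3}  B5 = {0, 4, 6}
Tree: B1–B2, B1–B3, B2–B4, B3–B5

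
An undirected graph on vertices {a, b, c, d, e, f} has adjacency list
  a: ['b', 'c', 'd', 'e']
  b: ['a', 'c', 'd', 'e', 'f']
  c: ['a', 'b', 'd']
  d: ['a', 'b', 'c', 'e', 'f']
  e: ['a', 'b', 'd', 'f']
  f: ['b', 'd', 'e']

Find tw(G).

3

A width-3 tree decomposition is:
Bags: B1 = {a, b, c, d}  B2 = {a, b, d, e}  B3 = {b, d, e, f}
Tree: B1–B2, B2–B3
Each bag holds 4 vertices, so the decomposition has width 3, which upper-bounds the treewidth. On the other hand G contains the 4-clique {b, d, e, f}. A clique must lie in a single bag of any decomposition, so no decomposition can have width below 3. Therefore the treewidth is 3.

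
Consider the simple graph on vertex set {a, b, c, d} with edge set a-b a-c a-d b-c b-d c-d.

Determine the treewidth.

A width-3 tree decomposition is:
Bags: B1 = {a, b, c, d}
Tree: (single bag)
A single bag containing all 4 vertices is trivially a valid decomposition of width 3. Conversely, {a, b, c, d} is a clique of size 4, and the vertices of any clique must share a bag in every tree decomposition; so some bag has ≥ 4 vertices and tw(G) ≥ 3. Therefore the treewidth is 3.

3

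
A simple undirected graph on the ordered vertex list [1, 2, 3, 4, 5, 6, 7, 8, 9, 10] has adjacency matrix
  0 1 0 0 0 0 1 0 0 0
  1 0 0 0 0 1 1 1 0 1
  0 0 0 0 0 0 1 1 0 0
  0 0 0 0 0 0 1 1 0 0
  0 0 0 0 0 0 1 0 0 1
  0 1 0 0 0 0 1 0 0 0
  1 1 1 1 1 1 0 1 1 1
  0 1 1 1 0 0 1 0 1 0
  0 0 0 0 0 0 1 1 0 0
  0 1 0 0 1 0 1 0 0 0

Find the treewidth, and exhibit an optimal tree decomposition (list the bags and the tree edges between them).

Treewidth 2.
Bags: B1 = {2, 7, 8}  B2 = {3, 7, 8}  B3 = {4, 7, 8}  B4 = {2, 7, 10}  B5 = {2, 6, 7}  B6 = {1, 2, 7}  B7 = {7, 8, 9}  B8 = {5, 7, 10}
Tree: B1–B2, B1–B3, B1–B4, B4–B5, B1–B6, B1–B7, B4–B8

Every bag has size at most 3, so the width is 3 − 1 = 2 and tw(G) ≤ 2. Conversely, {2, 7, 8} is a clique of size 3, and the vertices of any clique must share a bag in every tree decomposition; so some bag has ≥ 3 vertices and tw(G) ≥ 2. Therefore the treewidth is 2.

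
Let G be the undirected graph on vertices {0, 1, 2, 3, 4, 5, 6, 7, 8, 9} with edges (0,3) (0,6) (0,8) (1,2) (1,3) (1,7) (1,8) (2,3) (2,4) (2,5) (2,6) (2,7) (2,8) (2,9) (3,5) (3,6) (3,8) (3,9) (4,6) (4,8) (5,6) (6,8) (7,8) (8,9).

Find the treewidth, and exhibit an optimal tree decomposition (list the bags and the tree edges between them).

The largest bag has 4 vertices, giving width 3; this decomposition certifies tw(G) ≤ 3. For the lower bound, the 4 vertices {0, 3, 6, 8} are pairwise adjacent, and any tree decomposition puts a clique entirely inside one bag — forcing width ≥ 3. Combining the bounds, tw(G) = 3.

Treewidth 3.
Bags: B1 = {2, 3, 6, 8}  B2 = {2, 3, 8, 9}  B3 = {1, 2, 3, 8}  B4 = {0, 3, 6, 8}  B5 = {1, 2, 7, 8}  B6 = {2, 4, 6, 8}  B7 = {2, 3, 5, 6}
Tree: B1–B2, B2–B3, B1–B4, B3–B5, B1–B6, B1–B7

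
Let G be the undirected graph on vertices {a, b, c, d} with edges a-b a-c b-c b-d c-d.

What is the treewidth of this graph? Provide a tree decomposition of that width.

The largest bag has 3 vertices, giving width 2; this decomposition certifies tw(G) ≤ 2. On the other hand G contains the 3-clique {b, c, d}. A clique must lie in a single bag of any decomposition, so no decomposition can have width below 2. Hence tw(G) = 2 exactly.

Treewidth 2.
One such decomposition:
Bags: B1 = {b, c, d}  B2 = {a, b, c}
Tree: B1–B2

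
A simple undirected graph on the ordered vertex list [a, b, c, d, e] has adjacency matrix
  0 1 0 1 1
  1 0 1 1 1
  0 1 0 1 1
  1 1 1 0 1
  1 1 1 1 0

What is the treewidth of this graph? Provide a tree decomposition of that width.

Each bag holds 4 vertices, so the decomposition has width 3, which upper-bounds the treewidth. Conversely, {b, c, d, e} is a clique of size 4, and the vertices of any clique must share a bag in every tree decomposition; so some bag has ≥ 4 vertices and tw(G) ≥ 3. The upper and lower bounds meet at 3, so that is the treewidth.

Treewidth 3.
One optimal decomposition is:
Bags: B1 = {a, b, d, e}  B2 = {b, c, d, e}
Tree: B1–B2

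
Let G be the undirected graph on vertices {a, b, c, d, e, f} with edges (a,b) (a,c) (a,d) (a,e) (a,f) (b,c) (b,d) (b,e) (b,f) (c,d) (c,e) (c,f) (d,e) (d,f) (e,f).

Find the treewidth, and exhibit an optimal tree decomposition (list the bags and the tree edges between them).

Treewidth 5.
Bags: B1 = {a, b, c, d, e, f}
Tree: (single bag)

With just one bag of size 6, the width is 6 − 1 = 5, so tw(G) ≤ 5. For the lower bound, the 6 vertices {a, b, c, d, e, f} are pairwise adjacent, and any tree decomposition puts a clique entirely inside one bag — forcing width ≥ 5. Combining the bounds, tw(G) = 5.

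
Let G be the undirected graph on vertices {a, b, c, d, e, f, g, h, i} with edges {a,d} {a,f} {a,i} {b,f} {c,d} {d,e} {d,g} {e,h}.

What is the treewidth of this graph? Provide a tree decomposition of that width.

Treewidth 1.
One such decomposition:
Bags: B1 = {b, f}  B2 = {a, f}  B3 = {a, d}  B4 = {d, e}  B5 = {a, i}  B6 = {c, d}  B7 = {e, h}  B8 = {d, g}
Tree: B1–B2, B2–B3, B3–B4, B3–B5, B3–B6, B4–B7, B6–B8

Each bag holds 2 vertices, so the decomposition has width 1, which upper-bounds the treewidth. Since G has at least one edge (e.g. f–b), it is not an edgeless graph, so tw(G) ≥ 1. The upper and lower bounds meet at 1, so that is the treewidth.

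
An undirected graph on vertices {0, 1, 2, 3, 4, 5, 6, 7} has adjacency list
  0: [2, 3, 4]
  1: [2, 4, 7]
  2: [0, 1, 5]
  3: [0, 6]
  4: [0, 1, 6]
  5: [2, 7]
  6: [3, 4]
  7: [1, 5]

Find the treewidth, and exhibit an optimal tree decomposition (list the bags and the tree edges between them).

The largest bag has 3 vertices, giving width 2; this decomposition certifies tw(G) ≤ 2. Since 6–3–0–4–6 is a cycle in G, G is not acyclic. Forests are exactly the graphs of treewidth ≤ 1, so tw(G) ≥ 2. The upper and lower bounds meet at 2, so that is the treewidth.

Treewidth 2.
One optimal decomposition is:
Bags: B1 = {3, 4, 6}  B2 = {0, 3, 4}  B3 = {0, 1, 4}  B4 = {0, 1, 2}  B5 = {1, 2, 7}  B6 = {2, 5, 7}
Tree: B1–B2, B2–B3, B3–B4, B4–B5, B5–B6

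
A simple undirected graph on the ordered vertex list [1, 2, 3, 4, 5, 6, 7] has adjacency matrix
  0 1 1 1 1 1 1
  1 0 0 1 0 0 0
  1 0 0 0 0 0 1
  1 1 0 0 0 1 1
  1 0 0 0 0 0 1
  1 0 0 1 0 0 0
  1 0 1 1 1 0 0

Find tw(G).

A width-2 tree decomposition is:
Bags: B1 = {1, 4, 7}  B2 = {1, 5, 7}  B3 = {1, 2, 4}  B4 = {1, 3, 7}  B5 = {1, 4, 6}
Tree: B1–B2, B1–B3, B1–B4, B3–B5
Each bag holds 3 vertices, so the decomposition has width 2, which upper-bounds the treewidth. On the other hand G contains the 3-clique {1, 3, 7}. A clique must lie in a single bag of any decomposition, so no decomposition can have width below 2. Hence tw(G) = 2 exactly.

2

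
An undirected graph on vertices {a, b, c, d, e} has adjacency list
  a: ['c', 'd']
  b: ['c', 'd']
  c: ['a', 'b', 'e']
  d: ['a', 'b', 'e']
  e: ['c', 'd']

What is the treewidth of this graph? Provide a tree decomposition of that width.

Treewidth 2.
Bags: B1 = {b, c, d}  B2 = {a, c, d}  B3 = {c, d, e}
Tree: B1–B2, B2–B3

Every bag has size at most 3, so the width is 3 − 1 = 2 and tw(G) ≤ 2. The edges d–b–c–a–d form a cycle, so G is not a tree and its treewidth is at least 2. The upper and lower bounds meet at 2, so that is the treewidth.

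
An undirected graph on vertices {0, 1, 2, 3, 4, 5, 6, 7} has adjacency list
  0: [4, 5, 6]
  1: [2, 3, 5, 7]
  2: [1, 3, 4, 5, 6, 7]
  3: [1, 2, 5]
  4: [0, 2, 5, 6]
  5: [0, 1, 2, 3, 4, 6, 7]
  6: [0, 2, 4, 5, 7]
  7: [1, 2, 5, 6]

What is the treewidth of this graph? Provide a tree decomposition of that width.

Treewidth 3.
One optimal decomposition is:
Bags: B1 = {1, 2, 5, 7}  B2 = {2, 5, 6, 7}  B3 = {2, 4, 5, 6}  B4 = {0, 4, 5, 6}  B5 = {1, 2, 3, 5}
Tree: B1–B2, B2–B3, B3–B4, B1–B5

The largest bag has 4 vertices, giving width 3; this decomposition certifies tw(G) ≤ 3. For the lower bound, the 4 vertices {0, 4, 5, 6} are pairwise adjacent, and any tree decomposition puts a clique entirely inside one bag — forcing width ≥ 3. The upper and lower bounds meet at 3, so that is the treewidth.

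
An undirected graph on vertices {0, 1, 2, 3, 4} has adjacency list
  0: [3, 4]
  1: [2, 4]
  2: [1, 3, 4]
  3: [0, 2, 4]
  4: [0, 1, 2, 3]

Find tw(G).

A width-2 tree decomposition is:
Bags: B1 = {0, 3, 4}  B2 = {2, 3, 4}  B3 = {1, 2, 4}
Tree: B1–B2, B2–B3
Every bag has size at most 3, so the width is 3 − 1 = 2 and tw(G) ≤ 2. On the other hand G contains the 3-clique {0, 3, 4}. A clique must lie in a single bag of any decomposition, so no decomposition can have width below 2. Hence tw(G) = 2 exactly.

2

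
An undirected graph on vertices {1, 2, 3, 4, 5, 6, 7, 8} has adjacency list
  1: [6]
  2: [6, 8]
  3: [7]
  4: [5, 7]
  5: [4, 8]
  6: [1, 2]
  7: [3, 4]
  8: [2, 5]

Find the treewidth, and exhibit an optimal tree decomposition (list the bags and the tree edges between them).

Treewidth 1.
One optimal decomposition is:
Bags: B1 = {3, 7}  B2 = {4, 7}  B3 = {4, 5}  B4 = {5, 8}  B5 = {2, 8}  B6 = {2, 6}  B7 = {1, 6}
Tree: B1–B2, B2–B3, B3–B4, B4–B5, B5–B6, B6–B7

The largest bag has 2 vertices, giving width 1; this decomposition certifies tw(G) ≤ 1. G has an edge, so its treewidth is at least 1. Hence tw(G) = 1 exactly.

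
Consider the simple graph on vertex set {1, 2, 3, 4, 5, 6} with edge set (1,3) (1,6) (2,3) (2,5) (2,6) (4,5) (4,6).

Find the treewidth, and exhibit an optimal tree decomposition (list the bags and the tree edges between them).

Each bag holds 3 vertices, so the decomposition has width 2, which upper-bounds the treewidth. Since 5–4–6–2–5 is a cycle in G, G is not acyclic. Forests are exactly the graphs of treewidth ≤ 1, so tw(G) ≥ 2. Combining the bounds, tw(G) = 2.

Treewidth 2.
Bags: B1 = {2, 4, 5}  B2 = {2, 4, 6}  B3 = {2, 3, 6}  B4 = {1, 3, 6}
Tree: B1–B2, B2–B3, B3–B4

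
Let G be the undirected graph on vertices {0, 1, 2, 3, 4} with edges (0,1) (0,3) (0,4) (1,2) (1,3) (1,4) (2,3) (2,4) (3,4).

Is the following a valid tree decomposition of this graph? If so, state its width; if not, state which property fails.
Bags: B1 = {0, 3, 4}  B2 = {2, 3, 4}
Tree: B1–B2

A tree decomposition must satisfy three properties: every vertex lies in some bag; for every edge, both endpoints lie together in some bag; and for every vertex, the bags containing it form a connected subtree. Here vertex 1 appears in no bag, so the decomposition is invalid.

No — vertex 1 appears in no bag.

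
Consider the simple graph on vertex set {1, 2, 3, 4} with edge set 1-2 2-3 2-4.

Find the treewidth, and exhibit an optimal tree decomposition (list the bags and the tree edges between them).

Each bag holds 2 vertices, so the decomposition has width 1, which upper-bounds the treewidth. Any graph with an edge has treewidth ≥ 1, and G has the edge 2–3. Combining the bounds, tw(G) = 1.

Treewidth 1.
Bags: B1 = {2, 3}  B2 = {2, 4}  B3 = {1, 2}
Tree: B1–B2, B2–B3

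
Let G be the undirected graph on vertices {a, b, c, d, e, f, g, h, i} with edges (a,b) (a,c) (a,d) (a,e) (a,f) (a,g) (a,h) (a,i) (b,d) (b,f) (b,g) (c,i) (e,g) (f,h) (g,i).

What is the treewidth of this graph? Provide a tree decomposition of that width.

Treewidth 2.
One such decomposition:
Bags: B1 = {a, b, f}  B2 = {a, b, g}  B3 = {a, g, i}  B4 = {a, e, g}  B5 = {a, b, d}  B6 = {a, f, h}  B7 = {a, c, i}
Tree: B1–B2, B2–B3, B2–B4, B2–B5, B1–B6, B3–B7

Each bag holds 3 vertices, so the decomposition has width 2, which upper-bounds the treewidth. On the other hand G contains the 3-clique {a, b, d}. A clique must lie in a single bag of any decomposition, so no decomposition can have width below 2. Hence tw(G) = 2 exactly.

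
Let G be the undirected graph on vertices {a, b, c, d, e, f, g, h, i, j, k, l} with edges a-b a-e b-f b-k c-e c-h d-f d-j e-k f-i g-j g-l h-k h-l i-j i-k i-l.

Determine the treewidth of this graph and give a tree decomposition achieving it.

Every bag has size at most 4, so the width is 4 − 1 = 3 and tw(G) ≤ 3. For the lower bound: the 4 vertex sets {d,g,j}, {f}, {i}, {b,h,k,l} are disjoint, each induces a connected subgraph, and every pair is joined by at least one edge of G. Contracting each set to a single vertex therefore yields K_{4} as a minor, and since treewidth is minor-monotone, tw(G) ≥ tw(K_{4}) = 3. Hence tw(G) = 3 exactly.

Treewidth 3.
One optimal decomposition is:
Bags: B1 = {d, f, g, j}  B2 = {f, g, i, j}  B3 = {f, g, i, l}  B4 = {b, f, i, l}  B5 = {b, i, k, l}  B6 = {b, h, k, l}  B7 = {a, b, h, k}  B8 = {a, e, h, k}  B9 = {a, c, e, h}
Tree: B1–B2, B2–B3, B3–B4, B4–B5, B5–B6, B6–B7, B7–B8, B8–B9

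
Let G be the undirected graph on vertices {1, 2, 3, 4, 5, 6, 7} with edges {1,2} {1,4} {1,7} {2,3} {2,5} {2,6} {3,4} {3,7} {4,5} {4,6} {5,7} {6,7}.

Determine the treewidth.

A width-3 tree decomposition is:
Bags: B1 = {2, 3, 4, 7}  B2 = {2, 4, 5, 7}  B3 = {1, 2, 4, 7}  B4 = {2, 4, 6, 7}
Tree: B1–B2, B2–B3, B3–B4
Each bag holds 4 vertices, so the decomposition has width 3, which upper-bounds the treewidth. For the lower bound: the 4 vertex sets {2,3}, {5,7}, {4}, {1} are disjoint, each induces a connected subgraph, and every pair is joined by at least one edge of G. Contracting each set to a single vertex therefore yields K_{4} as a minor, and since treewidth is minor-monotone, tw(G) ≥ tw(K_{4}) = 3. Therefore the treewidth is 3.

3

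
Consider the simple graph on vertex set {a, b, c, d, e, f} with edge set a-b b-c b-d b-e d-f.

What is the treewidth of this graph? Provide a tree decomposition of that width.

Treewidth 1.
Bags: B1 = {b, d}  B2 = {d, f}  B3 = {a, b}  B4 = {b, e}  B5 = {b, c}
Tree: B1–B2, B1–B3, B3–B4, B3–B5

Each bag holds 2 vertices, so the decomposition has width 1, which upper-bounds the treewidth. G has an edge, so its treewidth is at least 1. Therefore the treewidth is 1.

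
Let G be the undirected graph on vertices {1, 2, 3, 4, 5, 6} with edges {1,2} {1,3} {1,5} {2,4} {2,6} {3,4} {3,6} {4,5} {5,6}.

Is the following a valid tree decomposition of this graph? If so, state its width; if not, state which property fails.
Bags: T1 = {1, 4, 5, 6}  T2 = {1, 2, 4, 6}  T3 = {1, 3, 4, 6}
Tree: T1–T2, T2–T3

Vertex coverage: the bags together contain {1, 2, 3, 4, 5, 6}, the full vertex set. Edge coverage: each edge of G has both endpoints in at least one bag. Running intersection: for every vertex, the bags containing it form a connected subtree. All three properties hold, so this is a valid tree decomposition of width max|bag| − 1 = 3, and hence tw(G) ≤ 3.

Yes; width 3.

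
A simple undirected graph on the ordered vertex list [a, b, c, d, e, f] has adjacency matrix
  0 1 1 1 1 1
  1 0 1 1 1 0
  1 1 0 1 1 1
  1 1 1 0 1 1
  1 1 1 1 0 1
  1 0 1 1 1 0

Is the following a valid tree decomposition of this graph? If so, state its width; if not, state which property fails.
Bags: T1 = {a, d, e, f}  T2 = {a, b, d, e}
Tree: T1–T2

A tree decomposition must satisfy three properties: every vertex lies in some bag; for every edge, both endpoints lie together in some bag; and for every vertex, the bags containing it form a connected subtree. Here vertex c appears in no bag, so the decomposition is invalid.

No — vertex c appears in no bag.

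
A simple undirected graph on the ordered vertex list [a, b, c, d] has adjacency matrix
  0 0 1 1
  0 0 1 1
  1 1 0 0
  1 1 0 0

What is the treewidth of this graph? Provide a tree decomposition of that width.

Treewidth 2.
One optimal decomposition is:
Bags: B1 = {a, c, d}  B2 = {b, c, d}
Tree: B1–B2

The largest bag has 3 vertices, giving width 2; this decomposition certifies tw(G) ≤ 2. The edges d–a–c–b–d form a cycle, so G is not a tree and its treewidth is at least 2. Combining the bounds, tw(G) = 2.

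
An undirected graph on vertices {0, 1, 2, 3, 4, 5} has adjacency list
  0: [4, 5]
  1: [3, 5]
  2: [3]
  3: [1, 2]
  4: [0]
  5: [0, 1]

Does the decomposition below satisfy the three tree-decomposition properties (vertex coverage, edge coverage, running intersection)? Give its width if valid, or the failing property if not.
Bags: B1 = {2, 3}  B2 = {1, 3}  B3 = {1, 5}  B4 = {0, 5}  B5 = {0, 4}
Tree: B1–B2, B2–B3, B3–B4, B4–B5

Yes; width 1.

Checking the three conditions: (i) the bags cover all of {0, 1, 2, 3, 4, 5}; (ii) for each edge, some bag contains both endpoints; (iii) the bags containing any fixed vertex form a subtree. All hold, so the decomposition is valid with width 2 − 1 = 1.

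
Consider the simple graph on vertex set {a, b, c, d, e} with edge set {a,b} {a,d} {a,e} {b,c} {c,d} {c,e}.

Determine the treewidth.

2

A width-2 tree decomposition is:
Bags: B1 = {a, c, d}  B2 = {a, c, e}  B3 = {a, b, c}
Tree: B1–B2, B2–B3
Each bag holds 3 vertices, so the decomposition has width 2, which upper-bounds the treewidth. For the lower bound, G contains the cycle d–c–e–a–d, so G is not a forest; only forests have treewidth ≤ 1, hence tw(G) ≥ 2. Combining the bounds, tw(G) = 2.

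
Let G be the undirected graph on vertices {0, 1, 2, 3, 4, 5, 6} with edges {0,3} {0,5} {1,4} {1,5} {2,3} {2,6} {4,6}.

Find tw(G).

2

A width-2 tree decomposition is:
Bags: B1 = {2, 3, 6}  B2 = {3, 4, 6}  B3 = {1, 3, 4}  B4 = {1, 3, 5}  B5 = {0, 3, 5}
Tree: B1–B2, B2–B3, B3–B4, B4–B5
Each bag holds 3 vertices, so the decomposition has width 2, which upper-bounds the treewidth. For the lower bound, G contains the cycle 3–2–6–4–1–5–0–3, so G is not a forest; only forests have treewidth ≤ 1, hence tw(G) ≥ 2. Combining the bounds, tw(G) = 2.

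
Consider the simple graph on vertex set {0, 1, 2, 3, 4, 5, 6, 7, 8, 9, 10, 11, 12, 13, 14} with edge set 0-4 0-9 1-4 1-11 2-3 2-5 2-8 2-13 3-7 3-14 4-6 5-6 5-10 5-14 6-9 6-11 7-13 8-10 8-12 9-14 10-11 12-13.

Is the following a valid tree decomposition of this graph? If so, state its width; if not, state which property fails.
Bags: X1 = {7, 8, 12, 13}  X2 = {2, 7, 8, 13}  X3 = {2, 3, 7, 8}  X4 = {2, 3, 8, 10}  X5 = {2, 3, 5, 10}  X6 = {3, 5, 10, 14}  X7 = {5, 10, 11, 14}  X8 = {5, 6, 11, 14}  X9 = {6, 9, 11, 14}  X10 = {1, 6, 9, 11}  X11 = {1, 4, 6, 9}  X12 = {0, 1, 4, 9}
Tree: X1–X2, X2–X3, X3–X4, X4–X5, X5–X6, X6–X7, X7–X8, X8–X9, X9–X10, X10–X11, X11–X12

Yes; width 3.

Every vertex of G appears in some bag (union = {0, 1, 2, 3, 4, 5, 6, 7, 8, 9, 10, 11, 12, 13, 14}); every edge is covered by a bag; and for each vertex v the set of bags containing v is connected in the bag tree. The decomposition is therefore valid. The largest bag has 4 vertices, so the width is 3.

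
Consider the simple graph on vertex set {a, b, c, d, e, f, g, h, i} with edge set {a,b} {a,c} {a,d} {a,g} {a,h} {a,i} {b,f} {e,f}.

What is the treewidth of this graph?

1

A width-1 tree decomposition is:
Bags: B1 = {a, g}  B2 = {a, b}  B3 = {a, h}  B4 = {a, i}  B5 = {a, c}  B6 = {a, d}  B7 = {b, f}  B8 = {e, f}
Tree: B1–B2, B1–B3, B1–B4, B1–B5, B4–B6, B2–B7, B7–B8
The largest bag has 2 vertices, giving width 1; this decomposition certifies tw(G) ≤ 1. Any graph with an edge has treewidth ≥ 1, and G has the edge g–a. Therefore the treewidth is 1.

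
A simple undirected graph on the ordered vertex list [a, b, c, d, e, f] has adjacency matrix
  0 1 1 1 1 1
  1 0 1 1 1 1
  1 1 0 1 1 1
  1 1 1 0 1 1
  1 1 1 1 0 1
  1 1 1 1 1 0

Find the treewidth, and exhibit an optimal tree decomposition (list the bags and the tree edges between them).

Treewidth 5.
Bags: B1 = {a, b, c, d, e, f}
Tree: (single bag)

A single bag containing all 6 vertices is trivially a valid decomposition of width 5. For the lower bound, the 6 vertices {a, b, c, d, e, f} are pairwise adjacent, and any tree decomposition puts a clique entirely inside one bag — forcing width ≥ 5. Combining the bounds, tw(G) = 5.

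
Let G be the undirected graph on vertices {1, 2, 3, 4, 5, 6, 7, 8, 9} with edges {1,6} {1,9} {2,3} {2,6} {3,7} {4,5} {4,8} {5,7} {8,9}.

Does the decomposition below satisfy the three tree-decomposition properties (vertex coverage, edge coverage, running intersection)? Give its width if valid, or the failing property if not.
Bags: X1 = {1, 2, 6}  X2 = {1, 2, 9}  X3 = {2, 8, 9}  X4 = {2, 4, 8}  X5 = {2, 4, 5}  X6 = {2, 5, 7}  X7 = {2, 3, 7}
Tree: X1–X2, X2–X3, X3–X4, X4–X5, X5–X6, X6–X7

Vertex coverage: the bags together contain {1, 2, 3, 4, 5, 6, 7, 8, 9}, the full vertex set. Edge coverage: each edge of G has both endpoints in at least one bag. Running intersection: for every vertex, the bags containing it form a connected subtree. All three properties hold, so this is a valid tree decomposition of width max|bag| − 1 = 2, and hence tw(G) ≤ 2.

Yes; width 2.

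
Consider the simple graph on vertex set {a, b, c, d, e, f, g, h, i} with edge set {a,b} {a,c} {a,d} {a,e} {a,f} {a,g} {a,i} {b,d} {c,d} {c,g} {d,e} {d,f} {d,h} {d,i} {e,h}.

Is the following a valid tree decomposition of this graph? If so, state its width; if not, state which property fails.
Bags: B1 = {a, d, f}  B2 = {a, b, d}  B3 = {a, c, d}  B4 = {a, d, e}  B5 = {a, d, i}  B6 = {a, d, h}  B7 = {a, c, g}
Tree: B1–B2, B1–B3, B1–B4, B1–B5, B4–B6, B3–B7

A tree decomposition must satisfy three properties: every vertex lies in some bag; for every edge, both endpoints lie together in some bag; and for every vertex, the bags containing it form a connected subtree. Here edge (e,h) lies in no bag, so the decomposition is invalid.

No — edge (e,h) lies in no bag.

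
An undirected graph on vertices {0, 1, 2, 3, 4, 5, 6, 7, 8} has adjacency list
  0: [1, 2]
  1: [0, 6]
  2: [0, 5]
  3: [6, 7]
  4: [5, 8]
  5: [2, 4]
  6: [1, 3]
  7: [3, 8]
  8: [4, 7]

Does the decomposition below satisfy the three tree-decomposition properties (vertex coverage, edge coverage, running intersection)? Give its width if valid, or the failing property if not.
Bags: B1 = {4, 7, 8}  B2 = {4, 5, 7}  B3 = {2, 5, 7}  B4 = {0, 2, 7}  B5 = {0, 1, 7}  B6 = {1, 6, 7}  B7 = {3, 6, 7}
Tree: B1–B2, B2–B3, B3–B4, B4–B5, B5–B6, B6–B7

Every vertex of G appears in some bag (union = {0, 1, 2, 3, 4, 5, 6, 7, 8}); every edge is covered by a bag; and for each vertex v the set of bags containing v is connected in the bag tree. The decomposition is therefore valid. The largest bag has 3 vertices, so the width is 2.

Yes; width 2.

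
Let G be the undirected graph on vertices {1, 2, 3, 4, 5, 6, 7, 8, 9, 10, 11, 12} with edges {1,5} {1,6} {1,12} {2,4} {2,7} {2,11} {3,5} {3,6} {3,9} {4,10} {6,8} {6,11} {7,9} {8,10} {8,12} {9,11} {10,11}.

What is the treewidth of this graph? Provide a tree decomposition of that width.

Every bag has size at most 4, so the width is 4 − 1 = 3 and tw(G) ≤ 3. For the lower bound: the 4 vertex sets {2,4,7}, {9}, {11}, {3,6,8,10} are disjoint, each induces a connected subgraph, and every pair is joined by at least one edge of G. Contracting each set to a single vertex therefore yields K_{4} as a minor, and since treewidth is minor-monotone, tw(G) ≥ tw(K_{4}) = 3. Therefore the treewidth is 3.

Treewidth 3.
One optimal decomposition is:
Bags: B1 = {2, 4, 7, 9}  B2 = {2, 4, 9, 11}  B3 = {4, 9, 10, 11}  B4 = {3, 9, 10, 11}  B5 = {3, 6, 10, 11}  B6 = {3, 6, 8, 10}  B7 = {3, 5, 6, 8}  B8 = {1, 5, 6, 8}  B9 = {1, 5, 8, 12}
Tree: B1–B2, B2–B3, B3–B4, B4–B5, B5–B6, B6–B7, B7–B8, B8–B9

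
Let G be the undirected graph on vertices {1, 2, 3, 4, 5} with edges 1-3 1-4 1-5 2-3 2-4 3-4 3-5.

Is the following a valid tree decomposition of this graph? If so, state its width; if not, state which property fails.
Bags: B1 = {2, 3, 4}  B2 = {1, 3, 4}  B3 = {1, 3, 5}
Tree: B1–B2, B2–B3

Yes; width 2.

Checking the three conditions: (i) the bags cover all of {1, 2, 3, 4, 5}; (ii) for each edge, some bag contains both endpoints; (iii) the bags containing any fixed vertex form a subtree. All hold, so the decomposition is valid with width 3 − 1 = 2.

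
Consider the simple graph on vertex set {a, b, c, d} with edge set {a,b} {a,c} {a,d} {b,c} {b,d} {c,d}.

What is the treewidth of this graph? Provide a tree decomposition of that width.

A single bag containing all 4 vertices is trivially a valid decomposition of width 3. Conversely, {a, b, c, d} is a clique of size 4, and the vertices of any clique must share a bag in every tree decomposition; so some bag has ≥ 4 vertices and tw(G) ≥ 3. Hence tw(G) = 3 exactly.

Treewidth 3.
One optimal decomposition is:
Bags: B1 = {a, b, c, d}
Tree: (single bag)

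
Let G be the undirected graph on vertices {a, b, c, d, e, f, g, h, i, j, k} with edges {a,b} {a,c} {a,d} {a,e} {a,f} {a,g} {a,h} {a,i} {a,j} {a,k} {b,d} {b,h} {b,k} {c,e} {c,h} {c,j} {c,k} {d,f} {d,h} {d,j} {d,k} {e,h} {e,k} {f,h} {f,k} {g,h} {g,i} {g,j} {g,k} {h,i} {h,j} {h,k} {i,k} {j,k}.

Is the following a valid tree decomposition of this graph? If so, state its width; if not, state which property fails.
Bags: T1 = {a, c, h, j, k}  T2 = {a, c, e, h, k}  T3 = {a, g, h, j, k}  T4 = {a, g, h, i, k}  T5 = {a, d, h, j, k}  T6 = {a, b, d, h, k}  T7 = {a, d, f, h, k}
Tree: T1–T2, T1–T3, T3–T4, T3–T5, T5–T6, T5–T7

Yes; width 4.

Vertex coverage: the bags together contain {a, b, c, d, e, f, g, h, i, j, k}, the full vertex set. Edge coverage: each edge of G has both endpoints in at least one bag. Running intersection: for every vertex, the bags containing it form a connected subtree. All three properties hold, so this is a valid tree decomposition of width max|bag| − 1 = 4, and hence tw(G) ≤ 4.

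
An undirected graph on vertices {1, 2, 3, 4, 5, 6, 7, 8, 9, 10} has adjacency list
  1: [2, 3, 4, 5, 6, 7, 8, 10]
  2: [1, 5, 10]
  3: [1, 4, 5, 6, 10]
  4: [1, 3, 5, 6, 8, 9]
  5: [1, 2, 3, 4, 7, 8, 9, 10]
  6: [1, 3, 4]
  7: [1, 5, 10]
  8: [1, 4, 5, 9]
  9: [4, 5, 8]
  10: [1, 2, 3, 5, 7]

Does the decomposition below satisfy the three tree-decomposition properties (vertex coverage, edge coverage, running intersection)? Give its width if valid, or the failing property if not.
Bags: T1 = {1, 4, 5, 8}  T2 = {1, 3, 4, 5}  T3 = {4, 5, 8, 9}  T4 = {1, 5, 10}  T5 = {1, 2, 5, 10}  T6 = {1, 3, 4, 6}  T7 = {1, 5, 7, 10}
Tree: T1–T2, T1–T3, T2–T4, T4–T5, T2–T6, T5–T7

No — edge (3,10) lies in no bag.

A tree decomposition must satisfy three properties: every vertex lies in some bag; for every edge, both endpoints lie together in some bag; and for every vertex, the bags containing it form a connected subtree. Here edge (3,10) lies in no bag, so the decomposition is invalid.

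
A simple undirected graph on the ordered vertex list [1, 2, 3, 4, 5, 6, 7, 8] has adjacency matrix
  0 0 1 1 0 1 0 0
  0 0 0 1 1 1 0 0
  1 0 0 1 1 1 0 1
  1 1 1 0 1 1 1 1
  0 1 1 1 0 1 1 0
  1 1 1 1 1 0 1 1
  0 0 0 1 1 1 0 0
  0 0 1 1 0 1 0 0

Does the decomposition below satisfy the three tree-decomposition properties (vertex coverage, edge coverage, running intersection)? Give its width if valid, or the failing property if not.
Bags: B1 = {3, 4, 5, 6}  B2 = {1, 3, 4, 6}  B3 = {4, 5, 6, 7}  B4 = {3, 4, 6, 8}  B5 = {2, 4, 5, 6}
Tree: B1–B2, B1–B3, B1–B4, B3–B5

Yes; width 3.

Vertex coverage: the bags together contain {1, 2, 3, 4, 5, 6, 7, 8}, the full vertex set. Edge coverage: each edge of G has both endpoints in at least one bag. Running intersection: for every vertex, the bags containing it form a connected subtree. All three properties hold, so this is a valid tree decomposition of width max|bag| − 1 = 3, and hence tw(G) ≤ 3.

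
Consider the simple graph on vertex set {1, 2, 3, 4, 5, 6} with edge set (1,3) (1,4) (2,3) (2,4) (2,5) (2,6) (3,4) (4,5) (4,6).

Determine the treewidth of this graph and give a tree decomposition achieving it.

The largest bag has 3 vertices, giving width 2; this decomposition certifies tw(G) ≤ 2. For the lower bound, the 3 vertices {1, 3, 4} are pairwise adjacent, and any tree decomposition puts a clique entirely inside one bag — forcing width ≥ 2. Therefore the treewidth is 2.

Treewidth 2.
One such decomposition:
Bags: B1 = {2, 3, 4}  B2 = {2, 4, 6}  B3 = {1, 3, 4}  B4 = {2, 4, 5}
Tree: B1–B2, B1–B3, B1–B4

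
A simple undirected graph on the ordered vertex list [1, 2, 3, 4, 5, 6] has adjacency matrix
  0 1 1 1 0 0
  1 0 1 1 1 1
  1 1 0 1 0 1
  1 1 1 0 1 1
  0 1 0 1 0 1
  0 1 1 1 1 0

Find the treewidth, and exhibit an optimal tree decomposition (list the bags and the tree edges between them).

Every bag has size at most 4, so the width is 4 − 1 = 3 and tw(G) ≤ 3. For the lower bound, the 4 vertices {1, 2, 3, 4} are pairwise adjacent, and any tree decomposition puts a clique entirely inside one bag — forcing width ≥ 3. The upper and lower bounds meet at 3, so that is the treewidth.

Treewidth 3.
One optimal decomposition is:
Bags: B1 = {1, 2, 3, 4}  B2 = {2, 3, 4, 6}  B3 = {2, 4, 5, 6}
Tree: B1–B2, B2–B3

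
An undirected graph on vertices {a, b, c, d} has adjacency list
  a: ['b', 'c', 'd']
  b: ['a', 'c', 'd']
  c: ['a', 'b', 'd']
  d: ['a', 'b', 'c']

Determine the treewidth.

A width-3 tree decomposition is:
Bags: B1 = {a, b, c, d}
Tree: (single bag)
With just one bag of size 4, the width is 4 − 1 = 3, so tw(G) ≤ 3. Conversely, {a, b, c, d} is a clique of size 4, and the vertices of any clique must share a bag in every tree decomposition; so some bag has ≥ 4 vertices and tw(G) ≥ 3. The upper and lower bounds meet at 3, so that is the treewidth.

3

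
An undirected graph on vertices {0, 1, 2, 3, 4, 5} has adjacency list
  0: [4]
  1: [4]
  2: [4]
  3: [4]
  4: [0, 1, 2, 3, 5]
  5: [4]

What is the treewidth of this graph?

1

A width-1 tree decomposition is:
Bags: B1 = {2, 4}  B2 = {0, 4}  B3 = {1, 4}  B4 = {3, 4}  B5 = {4, 5}
Tree: B1–B2, B1–B3, B2–B4, B2–B5
Each bag holds 2 vertices, so the decomposition has width 1, which upper-bounds the treewidth. Any graph with an edge has treewidth ≥ 1, and G has the edge 4–2. The upper and lower bounds meet at 1, so that is the treewidth.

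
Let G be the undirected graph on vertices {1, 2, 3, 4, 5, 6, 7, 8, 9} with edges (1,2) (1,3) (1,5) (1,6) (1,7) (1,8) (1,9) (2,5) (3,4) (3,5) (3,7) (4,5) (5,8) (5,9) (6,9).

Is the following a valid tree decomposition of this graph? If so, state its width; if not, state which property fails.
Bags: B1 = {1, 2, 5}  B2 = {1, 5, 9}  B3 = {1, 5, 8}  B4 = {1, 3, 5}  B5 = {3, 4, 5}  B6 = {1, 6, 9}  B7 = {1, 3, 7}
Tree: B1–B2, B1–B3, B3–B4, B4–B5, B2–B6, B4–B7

Every vertex of G appears in some bag (union = {1, 2, 3, 4, 5, 6, 7, 8, 9}); every edge is covered by a bag; and for each vertex v the set of bags containing v is connected in the bag tree. The decomposition is therefore valid. The largest bag has 3 vertices, so the width is 2.

Yes; width 2.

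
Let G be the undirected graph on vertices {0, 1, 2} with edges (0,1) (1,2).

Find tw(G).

1

A width-1 tree decomposition is:
Bags: B1 = {1, 2}  B2 = {0, 1}
Tree: B1–B2
Each bag holds 2 vertices, so the decomposition has width 1, which upper-bounds the treewidth. Since G has at least one edge (e.g. 2–1), it is not an edgeless graph, so tw(G) ≥ 1. Hence tw(G) = 1 exactly.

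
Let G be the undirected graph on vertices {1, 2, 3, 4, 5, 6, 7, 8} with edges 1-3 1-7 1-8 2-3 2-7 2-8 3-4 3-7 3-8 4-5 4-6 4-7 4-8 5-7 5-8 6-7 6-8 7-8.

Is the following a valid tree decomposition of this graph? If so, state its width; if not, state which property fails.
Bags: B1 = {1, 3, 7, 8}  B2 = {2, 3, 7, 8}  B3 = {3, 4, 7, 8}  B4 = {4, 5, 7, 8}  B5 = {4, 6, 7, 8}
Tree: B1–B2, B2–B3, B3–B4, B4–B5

Yes; width 3.

Checking the three conditions: (i) the bags cover all of {1, 2, 3, 4, 5, 6, 7, 8}; (ii) for each edge, some bag contains both endpoints; (iii) the bags containing any fixed vertex form a subtree. All hold, so the decomposition is valid with width 4 − 1 = 3.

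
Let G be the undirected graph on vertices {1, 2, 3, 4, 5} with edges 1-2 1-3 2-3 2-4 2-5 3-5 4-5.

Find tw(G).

A width-2 tree decomposition is:
Bags: B1 = {1, 2, 3}  B2 = {2, 3, 5}  B3 = {2, 4, 5}
Tree: B1–B2, B2–B3
Each bag holds 3 vertices, so the decomposition has width 2, which upper-bounds the treewidth. Conversely, {1, 2, 3} is a clique of size 3, and the vertices of any clique must share a bag in every tree decomposition; so some bag has ≥ 3 vertices and tw(G) ≥ 2. Combining the bounds, tw(G) = 2.

2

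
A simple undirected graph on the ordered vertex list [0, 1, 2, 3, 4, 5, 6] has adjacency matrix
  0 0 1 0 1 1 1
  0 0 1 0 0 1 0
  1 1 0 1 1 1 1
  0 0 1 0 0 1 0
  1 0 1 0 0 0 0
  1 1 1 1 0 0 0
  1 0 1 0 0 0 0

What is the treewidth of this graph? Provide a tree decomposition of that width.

Treewidth 2.
One such decomposition:
Bags: B1 = {1, 2, 5}  B2 = {2, 3, 5}  B3 = {0, 2, 5}  B4 = {0, 2, 6}  B5 = {0, 2, 4}
Tree: B1–B2, B1–B3, B3–B4, B3–B5

The largest bag has 3 vertices, giving width 2; this decomposition certifies tw(G) ≤ 2. Conversely, {0, 2, 4} is a clique of size 3, and the vertices of any clique must share a bag in every tree decomposition; so some bag has ≥ 3 vertices and tw(G) ≥ 2. Therefore the treewidth is 2.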